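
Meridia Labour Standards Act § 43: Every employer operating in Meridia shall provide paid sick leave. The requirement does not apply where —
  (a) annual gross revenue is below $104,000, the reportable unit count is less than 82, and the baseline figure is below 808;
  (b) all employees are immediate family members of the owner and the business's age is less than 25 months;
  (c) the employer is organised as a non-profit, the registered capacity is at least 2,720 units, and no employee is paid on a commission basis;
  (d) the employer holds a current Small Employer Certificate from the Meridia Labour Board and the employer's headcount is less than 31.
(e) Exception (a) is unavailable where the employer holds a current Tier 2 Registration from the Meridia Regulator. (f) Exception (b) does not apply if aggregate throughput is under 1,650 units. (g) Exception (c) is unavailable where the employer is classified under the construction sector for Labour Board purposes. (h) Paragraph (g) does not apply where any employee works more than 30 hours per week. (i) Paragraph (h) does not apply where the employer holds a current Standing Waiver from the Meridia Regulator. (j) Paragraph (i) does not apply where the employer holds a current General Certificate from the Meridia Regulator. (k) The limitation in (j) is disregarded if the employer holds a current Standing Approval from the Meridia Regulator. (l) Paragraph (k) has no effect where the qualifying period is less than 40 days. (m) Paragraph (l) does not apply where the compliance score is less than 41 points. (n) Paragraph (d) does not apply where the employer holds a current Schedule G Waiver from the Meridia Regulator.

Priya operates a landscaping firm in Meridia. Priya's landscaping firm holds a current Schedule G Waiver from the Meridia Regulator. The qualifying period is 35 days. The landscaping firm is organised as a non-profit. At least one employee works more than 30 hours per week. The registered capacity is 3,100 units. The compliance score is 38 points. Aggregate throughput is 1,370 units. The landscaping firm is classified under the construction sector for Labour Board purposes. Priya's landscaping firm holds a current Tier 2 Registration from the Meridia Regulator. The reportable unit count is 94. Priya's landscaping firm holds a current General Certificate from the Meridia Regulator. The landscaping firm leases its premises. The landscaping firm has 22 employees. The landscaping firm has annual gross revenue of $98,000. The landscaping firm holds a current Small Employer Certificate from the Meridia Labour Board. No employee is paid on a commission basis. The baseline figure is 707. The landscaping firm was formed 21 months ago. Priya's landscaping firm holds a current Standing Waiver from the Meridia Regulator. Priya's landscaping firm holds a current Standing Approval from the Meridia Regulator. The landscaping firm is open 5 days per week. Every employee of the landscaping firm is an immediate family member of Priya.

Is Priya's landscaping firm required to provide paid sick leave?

Yes — Priya's landscaping firm must provide paid sick leave.

Exception (a) requires that the reportable unit count is less than 82; but the reportable unit count is 94, not less than 82, so (a) is unavailable.
Exception (b) is satisfied on its face — every employee is an immediate family member; the business's age is 21 months, less than the 25 months limit. But applying paragraph (f): (f) applies — aggregate throughput is 1,370 units, under the 1,650 units limit. (b) is therefore removed.
Exception (c): the employer is a non-profit; the registered capacity is 3,100 units, meeting the 2,720 units threshold; no employee is paid on commission — every condition holds. However, paragraphs (g)–(m) must be considered: (g) operates against (c): the landscaping firm is classified under the construction sector. (h) is engaged (at least one employee exceeds 30 hours/week), but is displaced by (i): (i) operates against (h): a current Standing Waiver is held. (j) operates (a current General Certificate is held), but yields to (k): (k) is engaged — a current Standing Approval is held. (l) applies (the qualifying period is 35 days, less than the 40 days limit), but yields to (m): (m) operates against (l): the compliance score is 38 points, less than the 41 points limit. So (c) is unavailable.
Exception (d)'s conditions are all satisfied: a current Small Employer Certificate is held; the employer's headcount is 22, less than the 31 limit. Turning to paragraph (n): (n) operates against (d): a current Schedule G Waiver is held. Exception (d) does not apply.
None of the exceptions is available; § 43 applies in full.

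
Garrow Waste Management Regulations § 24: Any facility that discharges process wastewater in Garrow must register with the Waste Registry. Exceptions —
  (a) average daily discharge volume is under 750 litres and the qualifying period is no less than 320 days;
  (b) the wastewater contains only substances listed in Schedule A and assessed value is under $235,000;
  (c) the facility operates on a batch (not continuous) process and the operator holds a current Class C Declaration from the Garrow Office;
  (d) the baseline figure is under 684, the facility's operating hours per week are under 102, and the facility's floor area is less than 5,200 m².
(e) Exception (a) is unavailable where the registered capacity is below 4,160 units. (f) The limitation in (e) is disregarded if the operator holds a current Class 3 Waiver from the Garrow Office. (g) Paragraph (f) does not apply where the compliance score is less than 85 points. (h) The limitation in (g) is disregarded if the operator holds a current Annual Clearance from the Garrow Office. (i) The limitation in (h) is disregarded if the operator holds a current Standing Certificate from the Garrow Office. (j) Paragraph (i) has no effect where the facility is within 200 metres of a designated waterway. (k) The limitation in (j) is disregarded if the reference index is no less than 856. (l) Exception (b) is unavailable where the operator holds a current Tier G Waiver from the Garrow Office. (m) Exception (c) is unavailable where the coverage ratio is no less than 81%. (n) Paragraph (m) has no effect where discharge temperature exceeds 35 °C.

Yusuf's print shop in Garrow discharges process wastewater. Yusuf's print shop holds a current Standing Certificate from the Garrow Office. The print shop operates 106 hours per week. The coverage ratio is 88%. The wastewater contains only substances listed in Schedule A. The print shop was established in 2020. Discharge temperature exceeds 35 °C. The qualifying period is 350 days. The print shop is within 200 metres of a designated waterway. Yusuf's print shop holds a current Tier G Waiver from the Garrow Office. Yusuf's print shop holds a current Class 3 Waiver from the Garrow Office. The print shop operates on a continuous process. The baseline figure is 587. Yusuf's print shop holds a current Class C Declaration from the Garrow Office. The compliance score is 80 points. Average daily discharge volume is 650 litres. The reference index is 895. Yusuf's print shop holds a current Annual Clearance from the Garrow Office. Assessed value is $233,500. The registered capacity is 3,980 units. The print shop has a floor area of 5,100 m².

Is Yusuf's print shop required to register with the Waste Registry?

Yes — Yusuf's print shop must register with the Waste Registry.

Exception (a) is satisfied on its face — average daily discharge volume is 650 litres, under the 750 litres limit; the qualifying period is 350 days, meeting the 320 days threshold. But applying paragraphs (e)–(k): (e) operates against (a): the registered capacity is 3,980 units, below the 4,160 units limit. (f) operates (a current Class 3 Waiver is held), but is set aside by (g): (g) operates against (f): the compliance score is 80 points, less than the 85 points limit. (h) is engaged (a current Annual Clearance is held), but is itself disapplied by (i): (i) is triggered — a current Standing Certificate is held. (j) is engaged (the print shop is within 200 m of a designated waterway), but is overridden by (k): (k) operates against (j): the reference index is 895, meeting the 856 threshold. Exception (a) does not apply.
All of (b)'s requirements are met (the wastewater is Schedule-A-only; assessed value is $233,500, under the $235,000 limit). But applying paragraph (l): (l) operates — a current Tier G Waiver is held. So (b) is unavailable.
Exception (c) requires that the facility operates on a batch (not continuous) process; but the facility operates on a continuous process, so (c) is unavailable.
Exception (d) requires that the facility's operating hours per week are under 102; but the facility's operating hours per week are 106, not under 102, so (d) is unavailable.
None of the exceptions is available; § 24 applies in full.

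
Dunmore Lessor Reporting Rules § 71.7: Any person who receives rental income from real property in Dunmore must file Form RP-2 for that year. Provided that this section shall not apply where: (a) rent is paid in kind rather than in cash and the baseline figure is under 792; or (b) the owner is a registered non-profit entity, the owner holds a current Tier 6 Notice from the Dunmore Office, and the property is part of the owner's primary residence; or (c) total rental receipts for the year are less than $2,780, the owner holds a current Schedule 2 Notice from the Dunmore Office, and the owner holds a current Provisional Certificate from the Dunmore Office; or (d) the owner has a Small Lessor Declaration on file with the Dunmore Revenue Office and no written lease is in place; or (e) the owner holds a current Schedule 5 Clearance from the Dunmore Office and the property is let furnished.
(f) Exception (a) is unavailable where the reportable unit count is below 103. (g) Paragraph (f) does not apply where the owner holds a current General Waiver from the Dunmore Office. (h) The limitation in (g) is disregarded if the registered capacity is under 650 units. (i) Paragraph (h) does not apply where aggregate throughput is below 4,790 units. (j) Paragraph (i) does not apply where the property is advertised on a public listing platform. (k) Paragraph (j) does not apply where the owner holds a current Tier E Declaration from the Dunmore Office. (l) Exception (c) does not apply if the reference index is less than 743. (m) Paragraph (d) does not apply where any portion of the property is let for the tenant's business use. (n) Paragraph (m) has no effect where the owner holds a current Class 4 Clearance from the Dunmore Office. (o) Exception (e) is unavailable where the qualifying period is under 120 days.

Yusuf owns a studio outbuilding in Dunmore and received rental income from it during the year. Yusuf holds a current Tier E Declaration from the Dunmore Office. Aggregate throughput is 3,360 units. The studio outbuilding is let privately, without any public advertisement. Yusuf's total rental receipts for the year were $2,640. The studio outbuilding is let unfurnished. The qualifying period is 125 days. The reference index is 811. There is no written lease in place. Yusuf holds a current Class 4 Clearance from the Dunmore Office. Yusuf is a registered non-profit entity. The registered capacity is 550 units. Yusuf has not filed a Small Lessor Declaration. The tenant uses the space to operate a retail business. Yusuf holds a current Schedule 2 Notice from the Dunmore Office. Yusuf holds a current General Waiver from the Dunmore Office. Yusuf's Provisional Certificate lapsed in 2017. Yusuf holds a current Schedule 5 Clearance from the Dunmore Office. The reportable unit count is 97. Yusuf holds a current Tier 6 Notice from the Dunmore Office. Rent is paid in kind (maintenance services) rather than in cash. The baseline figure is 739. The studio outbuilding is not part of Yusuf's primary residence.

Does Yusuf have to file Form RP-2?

All of (a)'s requirements are met (rent is paid in kind; the baseline figure is 739, under the 792 limit). Under paragraphs (f)–(k): (f) would limit (a) — the reportable unit count is 97, below the 103 limit — but (g) sets (f) aside: (g) operates against (f): a current General Waiver is held. (h) would limit (g) — the registered capacity is 550 units, under the 650 units limit — but (i) sets (h) aside: (i) applies — aggregate throughput is 3,360 units, below the 4,790 units limit. (j) is not engaged (the property is let privately without advertisement), so (i) stands. Exception (a) stands.
Exception (b) requires that the property is part of the owner's primary residence; but the studio outbuilding is not part of the primary residence, so (b) is unavailable.
Exception (c) requires that the owner holds a current Provisional Certificate from the Dunmore Office; but no current Provisional Certificate is held, so (c) is unavailable.
Exception (d) does not apply: no Small Lessor Declaration is on file.
Exception (e) fails — the property is let unfurnished.

No — exception (a) applies; Yusuf is not required to file Form RP-2.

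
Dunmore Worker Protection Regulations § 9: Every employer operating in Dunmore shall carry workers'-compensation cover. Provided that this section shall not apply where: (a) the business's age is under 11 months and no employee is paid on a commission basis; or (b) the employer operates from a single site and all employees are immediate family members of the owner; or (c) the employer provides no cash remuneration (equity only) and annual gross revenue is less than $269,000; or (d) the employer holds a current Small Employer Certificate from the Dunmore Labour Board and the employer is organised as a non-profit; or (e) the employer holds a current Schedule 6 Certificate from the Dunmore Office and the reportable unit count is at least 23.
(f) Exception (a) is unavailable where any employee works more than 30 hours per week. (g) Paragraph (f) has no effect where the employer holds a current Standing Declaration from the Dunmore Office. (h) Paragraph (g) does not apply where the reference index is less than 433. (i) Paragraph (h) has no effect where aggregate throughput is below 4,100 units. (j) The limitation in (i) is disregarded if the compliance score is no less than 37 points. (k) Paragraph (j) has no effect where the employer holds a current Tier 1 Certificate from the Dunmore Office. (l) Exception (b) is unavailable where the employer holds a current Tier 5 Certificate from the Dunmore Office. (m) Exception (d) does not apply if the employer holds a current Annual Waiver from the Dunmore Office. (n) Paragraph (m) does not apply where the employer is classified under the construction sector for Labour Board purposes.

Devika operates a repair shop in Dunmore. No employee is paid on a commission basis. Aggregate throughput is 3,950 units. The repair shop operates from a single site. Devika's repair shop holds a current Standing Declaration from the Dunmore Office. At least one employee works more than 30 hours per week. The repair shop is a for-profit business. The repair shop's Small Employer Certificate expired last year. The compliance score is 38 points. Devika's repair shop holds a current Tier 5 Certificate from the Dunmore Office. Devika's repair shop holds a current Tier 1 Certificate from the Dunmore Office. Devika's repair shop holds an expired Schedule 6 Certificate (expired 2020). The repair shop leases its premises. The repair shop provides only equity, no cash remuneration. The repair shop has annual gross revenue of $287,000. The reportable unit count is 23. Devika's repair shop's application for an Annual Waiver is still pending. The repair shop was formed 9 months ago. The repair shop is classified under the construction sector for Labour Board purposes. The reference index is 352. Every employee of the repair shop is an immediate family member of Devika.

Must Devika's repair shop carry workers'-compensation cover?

No — exception (a) applies; Devika's repair shop is not required to carry workers'-compensation cover.

Exception (a)'s conditions are all satisfied: the business's age is 9 months, under the 11 months limit; no employee is paid on commission. As to paragraphs (f)–(k): (f) would limit (a) — at least one employee exceeds 30 hours/week — but (g) sets (f) aside: (g) applies — a current Standing Declaration is held. (h) would limit (g) — the reference index is 352, less than the 433 limit — but (i) sets (h) aside: (i) operates against (h): aggregate throughput is 3,950 units, below the 4,100 units limit. (j) would limit (i) — the compliance score is 38 points, meeting the 37 points threshold — but (k) sets (j) aside: (k) applies — a current Tier 1 Certificate is held. So (a) applies.
Exception (b)'s conditions are all satisfied: the employer operates from a single site; every employee is an immediate family member. But: (l) applies — a current Tier 5 Certificate is held. So (b) is unavailable.
Exception (c) does not apply: annual gross revenue is $287,000, not less than $269,000.
Exception (d) does not apply: the Small Employer Certificate has expired.
Exception (e) requires that the employer holds a current Schedule 6 Certificate from the Dunmore Office; but no current Schedule 6 Certificate is held, so (e) is unavailable.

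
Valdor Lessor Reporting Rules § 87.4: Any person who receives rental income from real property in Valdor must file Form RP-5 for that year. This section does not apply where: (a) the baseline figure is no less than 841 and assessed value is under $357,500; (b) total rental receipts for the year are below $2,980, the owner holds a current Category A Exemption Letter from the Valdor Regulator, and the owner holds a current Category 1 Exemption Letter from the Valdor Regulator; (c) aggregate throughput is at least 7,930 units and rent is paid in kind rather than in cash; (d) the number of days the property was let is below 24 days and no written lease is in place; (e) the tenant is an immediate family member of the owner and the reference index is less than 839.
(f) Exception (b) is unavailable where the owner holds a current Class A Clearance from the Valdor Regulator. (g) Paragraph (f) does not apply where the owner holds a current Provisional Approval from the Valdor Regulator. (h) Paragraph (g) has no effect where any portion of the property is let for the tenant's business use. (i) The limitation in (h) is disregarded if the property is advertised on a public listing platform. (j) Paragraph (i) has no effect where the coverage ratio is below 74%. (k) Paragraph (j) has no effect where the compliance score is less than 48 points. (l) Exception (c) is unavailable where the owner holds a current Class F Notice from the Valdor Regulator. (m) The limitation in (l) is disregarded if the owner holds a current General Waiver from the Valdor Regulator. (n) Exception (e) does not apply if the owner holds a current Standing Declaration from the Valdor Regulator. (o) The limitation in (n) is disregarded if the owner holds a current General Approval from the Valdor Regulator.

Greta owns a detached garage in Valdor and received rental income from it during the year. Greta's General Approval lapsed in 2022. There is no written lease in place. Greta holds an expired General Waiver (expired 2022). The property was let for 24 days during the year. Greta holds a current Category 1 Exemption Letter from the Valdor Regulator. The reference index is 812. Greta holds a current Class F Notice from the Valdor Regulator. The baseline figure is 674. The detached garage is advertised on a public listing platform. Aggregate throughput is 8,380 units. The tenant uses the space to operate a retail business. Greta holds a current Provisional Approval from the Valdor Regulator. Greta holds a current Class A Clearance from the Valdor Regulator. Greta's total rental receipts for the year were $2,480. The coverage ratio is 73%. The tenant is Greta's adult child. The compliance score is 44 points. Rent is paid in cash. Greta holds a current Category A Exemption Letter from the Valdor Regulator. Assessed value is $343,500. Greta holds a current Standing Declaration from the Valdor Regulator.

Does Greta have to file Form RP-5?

No — exception (b) applies; Greta is not required to file Form RP-5.

Exception (a) does not apply: the baseline figure is 674, short of 841.
All of (b)'s requirements are met (total rental receipts for the year are $2,480, below the $2,980 limit; a current Category A Exemption Letter is held; a current Category 1 Exemption Letter is held). Applying paragraphs (f)–(k): (f) would limit (b) — a current Class A Clearance is held — but (g) sets (f) aside: (g) operates against (f): a current Provisional Approval is held. (h) is triggered (the space is let for business use), but is itself disapplied by (i): (i) operates against (h): the property is publicly advertised. (j) is triggered (the coverage ratio is 73%, below the 74% limit), but is set aside by (k): (k) operates against (j): the compliance score is 44 points, less than the 48 points limit. (b) remains available.
Exception (c) requires that rent is paid in kind rather than in cash; but rent is paid in cash, so (c) is unavailable.
Exception (d) requires that the number of days the property was let is below 24 days; but the number of days the property was let is 24 days, not below 24 days, so (d) is unavailable.
Exception (e): the tenant is an immediate family member; the reference index is 812, less than the 839 limit — every condition holds. However, paragraphs (n)–(o) must be considered: (n) is triggered — a current Standing Declaration is held. (o), which would lift (n), is not engaged — no current General Approval is held. (e) is therefore removed.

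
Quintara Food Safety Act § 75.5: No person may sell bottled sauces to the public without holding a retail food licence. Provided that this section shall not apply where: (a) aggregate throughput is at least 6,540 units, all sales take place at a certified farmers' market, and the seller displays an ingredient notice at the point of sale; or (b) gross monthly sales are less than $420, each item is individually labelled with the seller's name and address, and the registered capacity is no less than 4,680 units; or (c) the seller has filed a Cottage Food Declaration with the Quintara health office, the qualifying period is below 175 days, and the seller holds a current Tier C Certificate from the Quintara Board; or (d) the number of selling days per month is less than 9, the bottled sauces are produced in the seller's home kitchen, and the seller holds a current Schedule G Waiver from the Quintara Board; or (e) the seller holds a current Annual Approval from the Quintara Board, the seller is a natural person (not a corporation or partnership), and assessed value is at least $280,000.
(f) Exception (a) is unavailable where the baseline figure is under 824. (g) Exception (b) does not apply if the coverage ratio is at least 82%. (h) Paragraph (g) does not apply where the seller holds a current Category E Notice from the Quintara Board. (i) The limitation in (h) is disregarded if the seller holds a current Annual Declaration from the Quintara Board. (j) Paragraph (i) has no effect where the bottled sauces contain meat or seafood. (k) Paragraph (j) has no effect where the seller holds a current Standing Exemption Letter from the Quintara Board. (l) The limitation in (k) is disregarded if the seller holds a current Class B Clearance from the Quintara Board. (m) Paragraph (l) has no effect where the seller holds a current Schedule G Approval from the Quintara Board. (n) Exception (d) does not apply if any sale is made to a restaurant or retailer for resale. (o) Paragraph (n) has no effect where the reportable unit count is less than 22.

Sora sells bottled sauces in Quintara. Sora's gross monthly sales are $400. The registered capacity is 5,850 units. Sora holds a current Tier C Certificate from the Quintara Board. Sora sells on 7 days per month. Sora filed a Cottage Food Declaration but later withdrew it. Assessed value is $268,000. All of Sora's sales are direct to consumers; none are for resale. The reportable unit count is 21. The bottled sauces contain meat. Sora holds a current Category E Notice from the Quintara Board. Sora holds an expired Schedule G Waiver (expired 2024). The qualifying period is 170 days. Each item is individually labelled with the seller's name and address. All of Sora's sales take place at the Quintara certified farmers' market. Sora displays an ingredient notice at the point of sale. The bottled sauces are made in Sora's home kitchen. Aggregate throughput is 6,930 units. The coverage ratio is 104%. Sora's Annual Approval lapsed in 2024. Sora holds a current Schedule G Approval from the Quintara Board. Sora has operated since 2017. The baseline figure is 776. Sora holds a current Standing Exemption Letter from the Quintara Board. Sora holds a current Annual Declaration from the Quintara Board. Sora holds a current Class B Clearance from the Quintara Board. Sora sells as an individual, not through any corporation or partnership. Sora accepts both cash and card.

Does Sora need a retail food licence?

Yes — Sora must hold a retail food licence.

Exception (a)'s conditions are all satisfied: aggregate throughput is 6,930 units, meeting the 6,540 units threshold; all sales are at a certified farmers' market; an ingredient notice is displayed. But: (f) operates against (a): the baseline figure is 776, under the 824 limit. So (a) is unavailable.
Exception (b): gross monthly sales are $400, less than the $420 limit; items are individually labelled; the registered capacity is 5,850 units, meeting the 4,680 units threshold — every condition holds. Turning to paragraphs (g)–(m): (g) is triggered — the coverage ratio is 104%, meeting the 82% threshold. (h) is triggered (a current Category E Notice is held), but is itself disapplied by (i): (i) operates against (h): a current Annual Declaration is held. (j) operates (the bottled sauces contain meat), but is itself disapplied by (k): (k) is triggered — a current Standing Exemption Letter is held. (l) is triggered (a current Class B Clearance is held), but is overridden by (m): (m) operates against (l): a current Schedule G Approval is held. So (b) is unavailable.
Exception (c) does not apply: the Cottage Food Declaration was withdrawn.
Exception (d) does not apply: the Schedule G Waiver is not current.
Exception (e) fails — the Annual Approval is not current.
None of the exceptions is available; § 75.5 applies in full.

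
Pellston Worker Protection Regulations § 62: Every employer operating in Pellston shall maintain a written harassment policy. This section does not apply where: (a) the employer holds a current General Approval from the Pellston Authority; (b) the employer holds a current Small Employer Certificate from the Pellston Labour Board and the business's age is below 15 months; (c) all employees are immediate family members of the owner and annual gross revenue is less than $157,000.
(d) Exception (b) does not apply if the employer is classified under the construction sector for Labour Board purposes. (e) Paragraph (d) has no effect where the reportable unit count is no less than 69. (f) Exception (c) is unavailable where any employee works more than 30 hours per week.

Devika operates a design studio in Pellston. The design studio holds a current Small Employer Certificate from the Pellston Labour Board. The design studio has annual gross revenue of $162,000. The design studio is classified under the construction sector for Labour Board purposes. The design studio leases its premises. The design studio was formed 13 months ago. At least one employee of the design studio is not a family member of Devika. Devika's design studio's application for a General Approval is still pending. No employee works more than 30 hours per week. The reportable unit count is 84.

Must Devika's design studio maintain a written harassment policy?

No — exception (b) applies; Devika's design studio is not required to maintain a written harassment policy.

Exception (a) fails — the General Approval is not current.
Exception (b): a current Small Employer Certificate is held; the business's age is 13 months, below the 15 months limit — every condition holds. Applying paragraphs (d)–(e): (d) would limit (b) — the design studio is classified under the construction sector — but (e) sets (d) aside: (e) applies — the reportable unit count is 84, meeting the 69 threshold. So (b) applies.
Exception (c) does not apply: at least one employee is not a family member.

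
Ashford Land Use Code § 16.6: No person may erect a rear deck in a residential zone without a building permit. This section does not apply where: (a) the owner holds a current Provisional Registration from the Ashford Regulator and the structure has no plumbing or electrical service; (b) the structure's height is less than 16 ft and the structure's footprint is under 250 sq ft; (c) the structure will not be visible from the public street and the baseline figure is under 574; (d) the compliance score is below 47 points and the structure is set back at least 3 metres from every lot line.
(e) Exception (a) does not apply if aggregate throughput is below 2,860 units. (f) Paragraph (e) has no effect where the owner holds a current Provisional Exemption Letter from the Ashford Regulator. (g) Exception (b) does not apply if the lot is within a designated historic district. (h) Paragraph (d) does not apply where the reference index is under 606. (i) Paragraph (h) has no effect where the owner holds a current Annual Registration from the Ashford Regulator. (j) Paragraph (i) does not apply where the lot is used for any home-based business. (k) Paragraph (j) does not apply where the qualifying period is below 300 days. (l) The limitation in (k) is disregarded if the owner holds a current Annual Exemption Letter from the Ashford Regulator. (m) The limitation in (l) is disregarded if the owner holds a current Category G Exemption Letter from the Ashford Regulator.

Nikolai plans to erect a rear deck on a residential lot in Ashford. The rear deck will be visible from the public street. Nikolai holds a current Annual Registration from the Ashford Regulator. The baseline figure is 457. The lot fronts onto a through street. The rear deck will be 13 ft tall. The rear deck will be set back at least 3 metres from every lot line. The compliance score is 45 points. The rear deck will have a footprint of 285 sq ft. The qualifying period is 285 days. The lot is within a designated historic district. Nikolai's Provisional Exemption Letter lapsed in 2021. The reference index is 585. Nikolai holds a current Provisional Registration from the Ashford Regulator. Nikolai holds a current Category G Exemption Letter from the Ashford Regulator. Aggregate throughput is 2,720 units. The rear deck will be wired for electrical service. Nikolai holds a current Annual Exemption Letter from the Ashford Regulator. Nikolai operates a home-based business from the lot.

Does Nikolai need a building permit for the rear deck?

No — exception (d) applies; Nikolai does not need a building permit.

Exception (a) does not apply: electrical service is planned.
Exception (b) does not apply: the structure's footprint is 285 sq ft, not under 250 sq ft.
Exception (c) requires that the structure will not be visible from the public street; but the structure will be visible from the street, so (c) is unavailable.
Exception (d): the compliance score is 45 points, below the 47 points limit; the setback is at least 3 m on every side — every condition holds. Applying paragraphs (h)–(m): (h) operates (the reference index is 585, under the 606 limit), but is itself disapplied by (i): (i) operates — a current Annual Registration is held. (j) would limit (i) — a home-based business operates on the lot — but (k) sets (j) aside: (k) operates against (j): the qualifying period is 285 days, below the 300 days limit. (l) would limit (k) — a current Annual Exemption Letter is held — but (m) sets (l) aside: (m) operates against (l): a current Category G Exemption Letter is held. Exception (d) stands.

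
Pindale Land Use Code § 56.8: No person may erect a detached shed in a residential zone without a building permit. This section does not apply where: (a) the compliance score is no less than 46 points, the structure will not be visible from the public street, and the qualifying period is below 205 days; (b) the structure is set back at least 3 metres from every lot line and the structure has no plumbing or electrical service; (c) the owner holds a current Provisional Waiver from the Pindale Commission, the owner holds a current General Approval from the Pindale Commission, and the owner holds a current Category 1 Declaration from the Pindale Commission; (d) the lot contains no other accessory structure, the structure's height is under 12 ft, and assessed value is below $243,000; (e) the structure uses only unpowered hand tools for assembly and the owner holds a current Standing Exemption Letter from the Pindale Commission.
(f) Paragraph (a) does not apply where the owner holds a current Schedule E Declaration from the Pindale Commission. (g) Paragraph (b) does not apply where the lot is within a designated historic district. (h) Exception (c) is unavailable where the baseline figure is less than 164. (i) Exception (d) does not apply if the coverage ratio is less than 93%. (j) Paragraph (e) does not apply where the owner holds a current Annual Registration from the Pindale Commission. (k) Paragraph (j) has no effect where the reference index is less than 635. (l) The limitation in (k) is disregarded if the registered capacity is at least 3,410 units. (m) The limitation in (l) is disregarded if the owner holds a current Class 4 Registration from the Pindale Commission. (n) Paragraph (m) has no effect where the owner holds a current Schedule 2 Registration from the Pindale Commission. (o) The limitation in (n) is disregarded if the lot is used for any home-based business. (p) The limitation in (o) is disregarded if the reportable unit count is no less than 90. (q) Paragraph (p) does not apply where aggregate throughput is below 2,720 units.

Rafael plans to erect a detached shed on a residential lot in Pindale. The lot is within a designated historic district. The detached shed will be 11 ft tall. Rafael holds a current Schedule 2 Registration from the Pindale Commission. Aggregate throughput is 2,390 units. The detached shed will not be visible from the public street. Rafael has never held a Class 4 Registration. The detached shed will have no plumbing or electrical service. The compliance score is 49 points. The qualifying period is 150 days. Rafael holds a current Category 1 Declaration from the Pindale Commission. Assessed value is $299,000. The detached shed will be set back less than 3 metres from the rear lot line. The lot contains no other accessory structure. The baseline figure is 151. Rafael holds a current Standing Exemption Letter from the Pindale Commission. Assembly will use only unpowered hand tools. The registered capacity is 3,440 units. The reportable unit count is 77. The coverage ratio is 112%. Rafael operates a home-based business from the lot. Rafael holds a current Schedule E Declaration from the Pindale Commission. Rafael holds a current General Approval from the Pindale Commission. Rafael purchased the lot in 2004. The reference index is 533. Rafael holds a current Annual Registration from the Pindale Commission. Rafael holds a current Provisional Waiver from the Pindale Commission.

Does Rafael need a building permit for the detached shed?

Yes — Rafael must obtain a building permit.

Exception (a): the compliance score is 49 points, meeting the 46 points threshold; the structure will not be visible from the street; the qualifying period is 150 days, below the 205 days limit — every condition holds. However, paragraph (f) must be considered: (f) applies — a current Schedule E Declaration is held. (a) is therefore removed.
Exception (b) fails — the rear setback is under 3 m.
All of (c)'s requirements are met (a current Provisional Waiver is held; a current General Approval is held; a current Category 1 Declaration is held). But applying paragraph (h): (h) applies — the baseline figure is 151, less than the 164 limit. So (c) is unavailable.
Exception (d) does not apply: assessed value is $299,000, not below $243,000.
All of (e)'s requirements are met (assembly uses only hand tools; a current Standing Exemption Letter is held). Turning to paragraphs (j)–(q): (j) operates against (e): a current Annual Registration is held. (k) would limit (j) — the reference index is 533, less than the 635 limit — but (l) sets (k) aside: (l) is engaged — the registered capacity is 3,440 units, meeting the 3,410 units threshold. (m), which would lift (l), is not engaged — the Class 4 Registration is not current. So (e) is unavailable.
No exception applies. The general rule governs.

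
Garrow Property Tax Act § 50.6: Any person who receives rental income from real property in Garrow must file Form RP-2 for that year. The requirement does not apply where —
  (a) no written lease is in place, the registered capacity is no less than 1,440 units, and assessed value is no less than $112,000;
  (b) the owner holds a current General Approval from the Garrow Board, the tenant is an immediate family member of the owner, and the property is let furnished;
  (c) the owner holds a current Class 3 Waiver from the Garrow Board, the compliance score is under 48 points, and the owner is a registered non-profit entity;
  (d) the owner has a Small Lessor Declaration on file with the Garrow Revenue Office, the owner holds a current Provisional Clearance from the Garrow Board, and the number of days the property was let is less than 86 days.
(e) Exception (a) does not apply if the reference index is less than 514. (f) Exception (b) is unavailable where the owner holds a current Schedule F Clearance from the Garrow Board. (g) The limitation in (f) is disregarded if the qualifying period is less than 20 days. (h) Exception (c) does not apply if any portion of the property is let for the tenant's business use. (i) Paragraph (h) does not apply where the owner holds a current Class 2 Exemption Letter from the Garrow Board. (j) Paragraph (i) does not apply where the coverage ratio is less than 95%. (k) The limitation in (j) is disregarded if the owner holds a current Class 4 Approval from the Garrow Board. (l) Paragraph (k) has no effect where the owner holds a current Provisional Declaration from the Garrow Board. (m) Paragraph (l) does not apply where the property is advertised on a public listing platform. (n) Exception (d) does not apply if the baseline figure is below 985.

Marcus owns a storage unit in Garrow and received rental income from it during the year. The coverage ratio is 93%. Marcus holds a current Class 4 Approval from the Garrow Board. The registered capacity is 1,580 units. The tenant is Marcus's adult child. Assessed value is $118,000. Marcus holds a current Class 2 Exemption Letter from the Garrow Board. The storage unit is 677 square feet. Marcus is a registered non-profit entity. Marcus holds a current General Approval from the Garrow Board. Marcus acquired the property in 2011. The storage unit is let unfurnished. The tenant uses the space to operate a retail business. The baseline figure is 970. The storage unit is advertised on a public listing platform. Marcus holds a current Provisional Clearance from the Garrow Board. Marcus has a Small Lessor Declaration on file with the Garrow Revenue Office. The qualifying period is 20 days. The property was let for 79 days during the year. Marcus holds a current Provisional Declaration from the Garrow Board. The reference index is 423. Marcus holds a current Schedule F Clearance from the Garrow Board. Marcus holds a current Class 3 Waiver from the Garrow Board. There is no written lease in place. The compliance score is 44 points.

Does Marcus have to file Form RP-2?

Exception (a): there is no written lease; the registered capacity is 1,580 units, meeting the 1,440 units threshold; assessed value is $118,000, meeting the $112,000 threshold — every condition holds. However, paragraph (e) must be considered: (e) operates against (a): the reference index is 423, less than the 514 limit. So (a) is unavailable.
Exception (b) does not apply: the property is let unfurnished.
Exception (c)'s conditions are all satisfied: a current Class 3 Waiver is held; the compliance score is 44 points, under the 48 points limit; Marcus is a registered non-profit. Considering the limiting provisions: (h) applies (the space is let for business use), but is displaced by (i): (i) is engaged — a current Class 2 Exemption Letter is held. (j) is triggered (the coverage ratio is 93%, less than the 95% limit), but yields to (k): (k) operates against (j): a current Class 4 Approval is held. (l) is triggered (a current Provisional Declaration is held), but yields to (m): (m) is engaged — the property is publicly advertised. Exception (c) stands.
Exception (d): a Small Lessor Declaration is on file; a current Provisional Clearance is held; the number of days the property was let is 79 days, less than the 86 days limit — every condition holds. But applying paragraph (n): (n) operates against (d): the baseline figure is 970, below the 985 limit. (d) is therefore removed.

No — exception (c) applies; Marcus is not required to file Form RP-2.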